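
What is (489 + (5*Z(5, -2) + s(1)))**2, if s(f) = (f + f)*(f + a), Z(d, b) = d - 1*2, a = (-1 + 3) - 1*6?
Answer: 248004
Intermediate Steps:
a = -4 (a = 2 - 6 = -4)
Z(d, b) = -2 + d (Z(d, b) = d - 2 = -2 + d)
s(f) = 2*f*(-4 + f) (s(f) = (f + f)*(f - 4) = (2*f)*(-4 + f) = 2*f*(-4 + f))
(489 + (5*Z(5, -2) + s(1)))**2 = (489 + (5*(-2 + 5) + 2*1*(-4 + 1)))**2 = (489 + (5*3 + 2*1*(-3)))**2 = (489 + (15 - 6))**2 = (489 + 9)**2 = 498**2 = 248004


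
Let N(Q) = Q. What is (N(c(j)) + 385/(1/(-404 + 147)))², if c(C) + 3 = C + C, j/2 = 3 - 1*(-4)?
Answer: 9785166400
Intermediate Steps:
j = 14 (j = 2*(3 - 1*(-4)) = 2*(3 + 4) = 2*7 = 14)
c(C) = -3 + 2*C (c(C) = -3 + (C + C) = -3 + 2*C)
(N(c(j)) + 385/(1/(-404 + 147)))² = ((-3 + 2*14) + 385/(1/(-404 + 147)))² = ((-3 + 28) + 385/(1/(-257)))² = (25 + 385/(-1/257))² = (25 + 385*(-257))² = (25 - 98945)² = (-98920)² = 9785166400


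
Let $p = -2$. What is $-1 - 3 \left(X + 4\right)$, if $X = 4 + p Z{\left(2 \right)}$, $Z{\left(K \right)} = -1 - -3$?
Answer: $-13$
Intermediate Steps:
$Z{\left(K \right)} = 2$ ($Z{\left(K \right)} = -1 + 3 = 2$)
$X = 0$ ($X = 4 - 4 = 0$)
$-1 - 3 \left(X + 4\right) = -1 - 3 \left(0 + 4\right) = -1 - 12 = -13$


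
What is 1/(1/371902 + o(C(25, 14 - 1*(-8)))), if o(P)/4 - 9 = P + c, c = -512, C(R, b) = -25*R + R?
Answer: -371902/1640831623 ≈ -0.00022665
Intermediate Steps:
C(R, b) = -24*R
o(P) = -2012 + 4*P (o(P) = 36 + 4*(P - 512) = 36 + 4*(-512 + P) = 36 + (-2048 + 4*P) = -2012 + 4*P)
1/(1/371902 + o(C(25, 14 - 1*(-8)))) = 1/(1/371902 + (-2012 + 4*(-24*25))) = 1/(1/371902 + (-2012 + 4*(-600))) = 1/(1/371902 + (-2012 - 2400)) = 1/(1/371902 - 4412) = 1/(-1640831623/371902) = -371902/1640831623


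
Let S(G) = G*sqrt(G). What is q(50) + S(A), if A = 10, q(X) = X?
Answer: 50 + 10*sqrt(10) ≈ 81.623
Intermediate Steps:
S(G) = G**(3/2)
q(50) + S(A) = 50 + 10**(3/2) = 50 + 10*sqrt(10)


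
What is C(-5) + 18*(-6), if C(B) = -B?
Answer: -103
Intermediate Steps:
C(-5) + 18*(-6) = -1*(-5) + 18*(-6) = 5 - 108 = -103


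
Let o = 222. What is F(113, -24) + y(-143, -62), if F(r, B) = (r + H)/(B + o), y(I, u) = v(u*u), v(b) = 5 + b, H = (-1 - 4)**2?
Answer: 127040/33 ≈ 3849.7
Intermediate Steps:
H = 25 (H = (-5)**2 = 25)
y(I, u) = 5 + u**2 (y(I, u) = 5 + u*u = 5 + u**2)
F(r, B) = (25 + r)/(222 + B) (F(r, B) = (r + 25)/(B + 222) = (25 + r)/(222 + B))
F(113, -24) + y(-143, -62) = (25 + 113)/(222 - 24) + (5 + (-62)**2) = 138/198 + (5 + 3844) = (1/198)*138 + 3849 = 23/33 + 3849 = 127040/33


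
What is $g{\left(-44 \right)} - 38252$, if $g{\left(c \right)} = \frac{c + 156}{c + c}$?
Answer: $- \frac{420786}{11} \approx -38253.0$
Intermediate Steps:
$g{\left(c \right)} = \frac{156 + c}{2 c}$
$g{\left(-44 \right)} - 38252 = \frac{156 - 44}{2 \left(-44\right)} - 38252 = \frac{1}{2} \left(- \frac{1}{44}\right) 112 - 38252 = - \frac{14}{11} - 38252 = - \frac{420786}{11}$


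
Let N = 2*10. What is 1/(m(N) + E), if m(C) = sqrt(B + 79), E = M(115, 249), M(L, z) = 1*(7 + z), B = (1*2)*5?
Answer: 256/65447 - sqrt(89)/65447 ≈ 0.0037674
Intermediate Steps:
B = 10 (B = 2*5 = 10)
N = 20
M(L, z) = 7 + z
E = 256 (E = 7 + 249 = 256)
m(C) = sqrt(89) (m(C) = sqrt(10 + 79) = sqrt(89))
1/(m(N) + E) = 1/(sqrt(89) + 256) = 1/(256 + sqrt(89))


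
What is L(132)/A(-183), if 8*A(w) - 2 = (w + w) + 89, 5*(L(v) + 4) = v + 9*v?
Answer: -416/55 ≈ -7.5636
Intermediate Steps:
L(v) = -4 + 2*v (L(v) = -4 + (v + 9*v)/5 = -4 + (10*v)/5 = -4 + 2*v)
A(w) = 91/8 + w/4 (A(w) = 1/4 + ((w + w) + 89)/8 = 1/4 + (2*w + 89)/8 = 1/4 + (89 + 2*w)/8 = 1/4 + (89/8 + w/4) = 91/8 + w/4)
L(132)/A(-183) = (-4 + 2*132)/(91/8 + (1/4)*(-183)) = (-4 + 264)/(91/8 - 183/4) = 260/(-275/8) = 260*(-8/275) = -416/55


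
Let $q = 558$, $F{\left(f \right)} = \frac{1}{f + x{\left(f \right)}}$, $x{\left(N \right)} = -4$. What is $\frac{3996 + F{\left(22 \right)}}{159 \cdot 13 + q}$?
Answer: $\frac{71929}{47250} \approx 1.5223$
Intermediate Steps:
$F{\left(f \right)} = \frac{1}{-4 + f}$ ($F{\left(f \right)} = \frac{1}{f - 4} = \frac{1}{-4 + f}$)
$\frac{3996 + F{\left(22 \right)}}{159 \cdot 13 + q} = \frac{3996 + \frac{1}{-4 + 22}}{159 \cdot 13 + 558} = \frac{3996 + \frac{1}{18}}{2067 + 558} = \frac{3996 + \frac{1}{18}}{2625} = \frac{71929}{18} \cdot \frac{1}{2625} = \frac{71929}{47250}$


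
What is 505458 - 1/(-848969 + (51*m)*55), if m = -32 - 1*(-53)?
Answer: 399344169313/790064 ≈ 5.0546e+5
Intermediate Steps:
m = 21 (m = -32 + 53 = 21)
505458 - 1/(-848969 + (51*m)*55) = 505458 - 1/(-848969 + (51*21)*55) = 505458 - 1/(-848969 + 1071*55) = 505458 - 1/(-848969 + 58905) = 505458 - 1/(-790064) = 505458 - 1*(-1/790064) = 505458 + 1/790064 = 399344169313/790064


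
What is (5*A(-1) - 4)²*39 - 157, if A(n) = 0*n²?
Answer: 467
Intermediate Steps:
A(n) = 0
(5*A(-1) - 4)²*39 - 157 = (5*0 - 4)²*39 - 157 = (0 - 4)²*39 - 157 = (-4)²*39 - 157 = 16*39 - 157 = 624 - 157 = 467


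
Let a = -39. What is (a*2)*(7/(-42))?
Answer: 13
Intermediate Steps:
(a*2)*(7/(-42)) = (-39*2)*(7/(-42)) = -546*(-1)/42 = -78*(-1/6) = 13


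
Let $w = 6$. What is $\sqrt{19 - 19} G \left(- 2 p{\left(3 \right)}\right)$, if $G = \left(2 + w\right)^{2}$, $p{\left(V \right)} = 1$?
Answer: $0$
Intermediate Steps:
$G = 64$ ($G = \left(2 + 6\right)^{2} = 8^{2} = 64$)
$\sqrt{19 - 19} G \left(- 2 p{\left(3 \right)}\right) = \sqrt{19 - 19} \cdot 64 \left(\left(-2\right) 1\right) = \sqrt{0} \cdot 64 \left(-2\right) = 0 \cdot 64 \left(-2\right) = 0 \left(-2\right) = 0$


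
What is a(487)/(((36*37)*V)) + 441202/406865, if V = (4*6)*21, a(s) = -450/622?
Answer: 10235043238999/9438499838880 ≈ 1.0844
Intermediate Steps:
a(s) = -225/311 (a(s) = -450*1/622 = -225/311)
V = 504 (V = 24*21 = 504)
a(487)/(((36*37)*V)) + 441202/406865 = -225/(311*((36*37)*504)) + 441202/406865 = -225/(311*(1332*504)) + 441202*(1/406865) = -225/311/671328 + 441202/406865 = -225/311*1/671328 + 441202/406865 = -25/23198112 + 441202/406865 = 10235043238999/9438499838880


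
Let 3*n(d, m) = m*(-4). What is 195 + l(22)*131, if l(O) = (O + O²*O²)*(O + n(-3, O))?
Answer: -675188611/3 ≈ -2.2506e+8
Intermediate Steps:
n(d, m) = -4*m/3 (n(d, m) = (m*(-4))/3 = (-4*m)/3 = -4*m/3)
l(O) = -O*(O + O⁴)/3 (l(O) = (O + O²*O²)*(O - 4*O/3) = (O + O⁴)*(-O/3) = -O*(O + O⁴)/3)
195 + l(22)*131 = 195 - ⅓*22²*(1 + 22³)*131 = 195 - ⅓*484*(1 + 10648)*131 = 195 - ⅓*484*10649*131 = 195 - 5154116/3*131 = 195 - 675189196/3 = -675188611/3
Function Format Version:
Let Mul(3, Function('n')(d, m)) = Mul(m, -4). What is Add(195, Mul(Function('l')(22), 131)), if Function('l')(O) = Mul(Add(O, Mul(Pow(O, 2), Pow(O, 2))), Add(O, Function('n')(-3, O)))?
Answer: Rational(-675188611, 3) ≈ -2.2506e+8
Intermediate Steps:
Function('n')(d, m) = Mul(Rational(-4, 3), m) (Function('n')(d, m) = Mul(Rational(1, 3), Mul(m, -4)) = Mul(Rational(1, 3), Mul(-4, m)) = Mul(Rational(-4, 3), m))
Function('l')(O) = Mul(Rational(-1, 3), O, Add(O, Pow(O, 4))) (Function('l')(O) = Mul(Add(O, Mul(Pow(O, 2), Pow(O, 2))), Add(O, Mul(Rational(-4, 3), O))) = Mul(Add(O, Pow(O, 4)), Mul(Rational(-1, 3), O)) = Mul(Rational(-1, 3), O, Add(O, Pow(O, 4))))
Add(195, Mul(Function('l')(22), 131)) = Add(195, Mul(Mul(Rational(-1, 3), Pow(22, 2), Add(1, Pow(22, 3))), 131)) = Add(195, Mul(Mul(Rational(-1, 3), 484, Add(1, 10648)), 131)) = Add(195, Mul(Mul(Rational(-1, 3), 484, 10649), 131)) = Add(195, Mul(Rational(-5154116, 3), 131)) = Add(195, Rational(-675189196, 3)) = Rational(-675188611, 3)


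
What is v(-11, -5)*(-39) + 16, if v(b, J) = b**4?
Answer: -570983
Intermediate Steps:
v(-11, -5)*(-39) + 16 = (-11)**4*(-39) + 16 = 14641*(-39) + 16 = -570999 + 16 = -570983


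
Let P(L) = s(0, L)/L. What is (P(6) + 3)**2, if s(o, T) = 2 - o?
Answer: 100/9 ≈ 11.111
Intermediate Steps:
P(L) = 2/L (P(L) = (2 - 1*0)/L = (2 + 0)/L = 2/L)
(P(6) + 3)**2 = (2/6 + 3)**2 = (2*(1/6) + 3)**2 = (1/3 + 3)**2 = (10/3)**2 = 100/9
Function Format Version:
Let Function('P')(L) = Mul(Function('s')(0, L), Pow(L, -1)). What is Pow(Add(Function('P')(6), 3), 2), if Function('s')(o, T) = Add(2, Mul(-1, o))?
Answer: Rational(100, 9) ≈ 11.111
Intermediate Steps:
Function('P')(L) = Mul(2, Pow(L, -1)) (Function('P')(L) = Mul(Add(2, Mul(-1, 0)), Pow(L, -1)) = Mul(Add(2, 0), Pow(L, -1)) = Mul(2, Pow(L, -1)))
Pow(Add(Function('P')(6), 3), 2) = Pow(Add(Mul(2, Pow(6, -1)), 3), 2) = Pow(Add(Mul(2, Rational(1, 6)), 3), 2) = Pow(Add(Rational(1, 3), 3), 2) = Pow(Rational(10, 3), 2) = Rational(100, 9)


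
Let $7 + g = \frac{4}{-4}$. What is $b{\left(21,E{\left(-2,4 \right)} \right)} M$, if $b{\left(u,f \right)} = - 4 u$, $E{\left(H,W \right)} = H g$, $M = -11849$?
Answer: $995316$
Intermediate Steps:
$g = -8$ ($g = -7 + \frac{4}{-4} = -7 + 4 \left(- \frac{1}{4}\right) = -7 - 1 = -8$)
$E{\left(H,W \right)} = - 8 H$ ($E{\left(H,W \right)} = H \left(-8\right) = - 8 H$)
$b{\left(21,E{\left(-2,4 \right)} \right)} M = \left(-4\right) 21 \left(-11849\right) = \left(-84\right) \left(-11849\right) = 995316$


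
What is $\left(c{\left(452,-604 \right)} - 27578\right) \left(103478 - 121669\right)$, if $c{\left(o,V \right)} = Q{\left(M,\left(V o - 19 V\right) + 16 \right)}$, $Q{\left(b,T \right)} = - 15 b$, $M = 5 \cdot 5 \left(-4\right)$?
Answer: $474384898$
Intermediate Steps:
$M = -100$ ($M = 25 \left(-4\right) = -100$)
$c{\left(o,V \right)} = 1500$ ($c{\left(o,V \right)} = \left(-15\right) \left(-100\right) = 1500$)
$\left(c{\left(452,-604 \right)} - 27578\right) \left(103478 - 121669\right) = \left(1500 - 27578\right) \left(103478 - 121669\right) = \left(-26078\right) \left(-18191\right) = 474384898$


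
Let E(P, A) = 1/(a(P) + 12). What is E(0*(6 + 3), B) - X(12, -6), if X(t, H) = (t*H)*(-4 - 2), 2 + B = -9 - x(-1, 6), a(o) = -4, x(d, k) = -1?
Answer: -3455/8 ≈ -431.88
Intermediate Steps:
B = -10 (B = -2 + (-9 - 1*(-1)) = -2 + (-9 + 1) = -2 - 8 = -10)
X(t, H) = -6*H*t (X(t, H) = (H*t)*(-6) = -6*H*t)
E(P, A) = 1/8 (E(P, A) = 1/(-4 + 12) = 1/8)
E(0*(6 + 3), B) - X(12, -6) = 1/8 - (-6)*(-6)*12 = 1/8 - 1*432 = 1/8 - 432 = -3455/8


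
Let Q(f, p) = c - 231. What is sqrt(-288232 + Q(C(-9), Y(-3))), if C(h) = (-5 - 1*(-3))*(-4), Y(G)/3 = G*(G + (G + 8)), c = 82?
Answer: I*sqrt(288381) ≈ 537.01*I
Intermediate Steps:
Y(G) = 3*G*(8 + 2*G) (Y(G) = 3*(G*(G + (G + 8))) = 3*(G*(G + (8 + G))) = 3*(G*(8 + 2*G)) = 3*G*(8 + 2*G))
C(h) = 8 (C(h) = (-5 + 3)*(-4) = -2*(-4) = 8)
Q(f, p) = -149 (Q(f, p) = 82 - 231 = -149)
sqrt(-288232 + Q(C(-9), Y(-3))) = sqrt(-288232 - 149) = sqrt(-288381) = I*sqrt(288381)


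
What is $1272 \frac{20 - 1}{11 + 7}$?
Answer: $\frac{4028}{3} \approx 1342.7$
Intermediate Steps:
$1272 \frac{20 - 1}{11 + 7} = 1272 \cdot \frac{19}{18} = \frac{4028}{3}$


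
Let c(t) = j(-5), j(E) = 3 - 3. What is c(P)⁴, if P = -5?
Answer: 0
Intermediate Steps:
j(E) = 0
c(t) = 0
c(P)⁴ = 0⁴ = 0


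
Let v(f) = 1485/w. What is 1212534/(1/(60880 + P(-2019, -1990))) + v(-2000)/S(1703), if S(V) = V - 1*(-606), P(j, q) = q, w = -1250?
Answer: 41219186960834703/577250 ≈ 7.1406e+10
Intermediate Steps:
S(V) = 606 + V (S(V) = V + 606 = 606 + V)
v(f) = -297/250 (v(f) = 1485/(-1250) = 1485*(-1/1250) = -297/250)
1212534/(1/(60880 + P(-2019, -1990))) + v(-2000)/S(1703) = 1212534/(1/(60880 - 1990)) - 297/(250*(606 + 1703)) = 1212534/(1/58890) - 297/250/2309 = 1212534/(1/58890) - 297/250*1/2309 = 1212534*58890 - 297/577250 = 71406127260 - 297/577250 = 41219186960834703/577250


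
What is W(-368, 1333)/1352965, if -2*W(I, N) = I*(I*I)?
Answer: 24918016/1352965 ≈ 18.417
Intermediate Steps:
W(I, N) = -I³/2 (W(I, N) = -I*I*I/2 = -I*I²/2 = -I³/2)
W(-368, 1333)/1352965 = -½*(-368)³/1352965 = -½*(-49836032)*(1/1352965) = 24918016*(1/1352965) = 24918016/1352965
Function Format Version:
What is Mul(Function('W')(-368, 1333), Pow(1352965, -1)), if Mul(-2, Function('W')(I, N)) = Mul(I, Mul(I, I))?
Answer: Rational(24918016, 1352965) ≈ 18.417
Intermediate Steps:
Function('W')(I, N) = Mul(Rational(-1, 2), Pow(I, 3)) (Function('W')(I, N) = Mul(Rational(-1, 2), Mul(I, Mul(I, I))) = Mul(Rational(-1, 2), Mul(I, Pow(I, 2))) = Mul(Rational(-1, 2), Pow(I, 3)))
Mul(Function('W')(-368, 1333), Pow(1352965, -1)) = Mul(Mul(Rational(-1, 2), Pow(-368, 3)), Pow(1352965, -1)) = Mul(Mul(Rational(-1, 2), -49836032), Rational(1, 1352965)) = Mul(24918016, Rational(1, 1352965)) = Rational(24918016, 1352965)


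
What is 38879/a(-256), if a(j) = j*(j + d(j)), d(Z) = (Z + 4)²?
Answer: -38879/16191488 ≈ -0.0024012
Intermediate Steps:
d(Z) = (4 + Z)²
a(j) = j*(j + (4 + j)²)
38879/a(-256) = 38879/((-256*(-256 + (4 - 256)²))) = 38879/((-256*(-256 + (-252)²))) = 38879/((-256*(-256 + 63504))) = 38879/((-256*63248)) = 38879/(-16191488) = 38879*(-1/16191488) = -38879/16191488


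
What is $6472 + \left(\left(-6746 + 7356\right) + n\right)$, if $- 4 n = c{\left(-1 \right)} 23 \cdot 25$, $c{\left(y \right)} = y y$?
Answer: $\frac{27753}{4} \approx 6938.3$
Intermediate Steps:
$c{\left(y \right)} = y^{2}$
$n = - \frac{575}{4}$ ($n = - \frac{\left(-1\right)^{2} \cdot 23 \cdot 25}{4} = - \frac{1 \cdot 23 \cdot 25}{4} = - \frac{23 \cdot 25}{4} = \left(- \frac{1}{4}\right) 575 = - \frac{575}{4} \approx -143.75$)
$6472 + \left(\left(-6746 + 7356\right) + n\right) = 6472 + \left(\left(-6746 + 7356\right) - \frac{575}{4}\right) = 6472 + \left(610 - \frac{575}{4}\right) = 6472 + \frac{1865}{4} = \frac{27753}{4}$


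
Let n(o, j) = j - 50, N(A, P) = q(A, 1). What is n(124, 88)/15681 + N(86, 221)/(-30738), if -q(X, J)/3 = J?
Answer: 405029/160667526 ≈ 0.0025209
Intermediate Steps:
q(X, J) = -3*J
N(A, P) = -3 (N(A, P) = -3*1 = -3)
n(o, j) = -50 + j
n(124, 88)/15681 + N(86, 221)/(-30738) = (-50 + 88)/15681 - 3/(-30738) = 38*(1/15681) - 3*(-1/30738) = 38/15681 + 1/10246 = 405029/160667526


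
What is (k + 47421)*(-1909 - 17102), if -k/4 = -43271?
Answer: -4192020555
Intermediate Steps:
k = 173084 (k = -4*(-43271) = 173084)
(k + 47421)*(-1909 - 17102) = (173084 + 47421)*(-1909 - 17102) = 220505*(-19011) = -4192020555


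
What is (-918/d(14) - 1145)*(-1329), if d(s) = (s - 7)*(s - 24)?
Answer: 52649664/35 ≈ 1.5043e+6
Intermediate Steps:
d(s) = (-24 + s)*(-7 + s) (d(s) = (-7 + s)*(-24 + s) = (-24 + s)*(-7 + s))
(-918/d(14) - 1145)*(-1329) = (-918/(168 + 14² - 31*14) - 1145)*(-1329) = (-918/(168 + 196 - 434) - 1145)*(-1329) = (-918/(-70) - 1145)*(-1329) = (-918*(-1/70) - 1145)*(-1329) = (459/35 - 1145)*(-1329) = -39616/35*(-1329) = 52649664/35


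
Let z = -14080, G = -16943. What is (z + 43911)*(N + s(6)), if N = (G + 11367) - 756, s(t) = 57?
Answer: -187189525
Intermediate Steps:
N = -6332 (N = (-16943 + 11367) - 756 = -5576 - 756 = -6332)
(z + 43911)*(N + s(6)) = (-14080 + 43911)*(-6332 + 57) = 29831*(-6275) = -187189525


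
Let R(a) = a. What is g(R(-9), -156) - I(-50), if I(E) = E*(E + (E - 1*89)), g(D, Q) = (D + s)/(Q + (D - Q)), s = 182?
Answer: -85223/9 ≈ -9469.2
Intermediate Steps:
g(D, Q) = (182 + D)/D (g(D, Q) = (D + 182)/(Q + (D - Q)) = (182 + D)/D)
I(E) = E*(-89 + 2*E) (I(E) = E*(E + (E - 89)) = E*(E + (-89 + E)) = E*(-89 + 2*E))
g(R(-9), -156) - I(-50) = (182 - 9)/(-9) - (-50)*(-89 + 2*(-50)) = -⅑*173 - (-50)*(-89 - 100) = -173/9 - (-50)*(-189) = -173/9 - 1*9450 = -173/9 - 9450 = -85223/9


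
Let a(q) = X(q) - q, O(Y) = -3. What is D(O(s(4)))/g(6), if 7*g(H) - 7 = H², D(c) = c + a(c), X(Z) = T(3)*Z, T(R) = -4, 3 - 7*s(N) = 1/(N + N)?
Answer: 84/43 ≈ 1.9535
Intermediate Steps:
s(N) = 3/7 - 1/(14*N) (s(N) = 3/7 - 1/(7*(N + N)) = 3/7 - 1/(2*N)/7 = 3/7 - 1/(14*N))
X(Z) = -4*Z
a(q) = -5*q (a(q) = -4*q - q = -5*q)
D(c) = -4*c (D(c) = c - 5*c = -4*c)
g(H) = 1 + H²/7
D(O(s(4)))/g(6) = (-4*(-3))/(1 + (⅐)*6²) = 12/(1 + (⅐)*36) = 12/(1 + 36/7) = 12/(43/7) = 12*(7/43) = 84/43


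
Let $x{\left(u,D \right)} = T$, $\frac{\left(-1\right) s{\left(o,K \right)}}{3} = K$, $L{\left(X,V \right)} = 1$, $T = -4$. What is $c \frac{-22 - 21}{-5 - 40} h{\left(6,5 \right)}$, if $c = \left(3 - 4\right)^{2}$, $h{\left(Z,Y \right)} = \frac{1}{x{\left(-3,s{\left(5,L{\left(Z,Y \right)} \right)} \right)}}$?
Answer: $- \frac{43}{180} \approx -0.23889$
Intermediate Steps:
$s{\left(o,K \right)} = - 3 K$
$x{\left(u,D \right)} = -4$
$h{\left(Z,Y \right)} = - \frac{1}{4}$ ($h{\left(Z,Y \right)} = \frac{1}{-4} = - \frac{1}{4}$)
$c = 1$ ($c = \left(-1\right)^{2} = 1$)
$c \frac{-22 - 21}{-5 - 40} h{\left(6,5 \right)} = 1 \frac{-22 - 21}{-5 - 40} \left(- \frac{1}{4}\right) = 1 - \frac{43}{-45} \left(- \frac{1}{4}\right) = 1 \left(-43\right) \left(- \frac{1}{45}\right) \left(- \frac{1}{4}\right) = 1 \cdot \frac{43}{45} \left(- \frac{1}{4}\right) = 1 \left(- \frac{43}{180}\right) = - \frac{43}{180}$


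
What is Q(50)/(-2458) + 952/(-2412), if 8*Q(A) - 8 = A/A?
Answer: -4685459/11857392 ≈ -0.39515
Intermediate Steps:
Q(A) = 9/8 (Q(A) = 1 + (A/A)/8 = 1 + (⅛)*1 = 1 + ⅛ = 9/8)
Q(50)/(-2458) + 952/(-2412) = (9/8)/(-2458) + 952/(-2412) = (9/8)*(-1/2458) + 952*(-1/2412) = -9/19664 - 238/603 = -4685459/11857392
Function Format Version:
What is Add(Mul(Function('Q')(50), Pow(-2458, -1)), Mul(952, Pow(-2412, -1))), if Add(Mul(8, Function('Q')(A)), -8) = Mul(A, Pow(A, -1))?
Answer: Rational(-4685459, 11857392) ≈ -0.39515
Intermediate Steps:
Function('Q')(A) = Rational(9, 8) (Function('Q')(A) = Add(1, Mul(Rational(1, 8), Mul(A, Pow(A, -1)))) = Add(1, Mul(Rational(1, 8), 1)) = Add(1, Rational(1, 8)) = Rational(9, 8))
Add(Mul(Function('Q')(50), Pow(-2458, -1)), Mul(952, Pow(-2412, -1))) = Add(Mul(Rational(9, 8), Pow(-2458, -1)), Mul(952, Pow(-2412, -1))) = Add(Mul(Rational(9, 8), Rational(-1, 2458)), Mul(952, Rational(-1, 2412))) = Add(Rational(-9, 19664), Rational(-238, 603)) = Rational(-4685459, 11857392)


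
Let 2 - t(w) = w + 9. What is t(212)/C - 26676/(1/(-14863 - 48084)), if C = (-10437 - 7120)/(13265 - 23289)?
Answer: 29481258742548/17557 ≈ 1.6792e+9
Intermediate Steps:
t(w) = -7 - w (t(w) = 2 - (w + 9) = 2 - (9 + w) = 2 + (-9 - w) = -7 - w)
C = 17557/10024 (C = -17557/(-10024) = -17557*(-1/10024) = 17557/10024 ≈ 1.7515)
t(212)/C - 26676/(1/(-14863 - 48084)) = (-7 - 1*212)/(17557/10024) - 26676/(1/(-14863 - 48084)) = (-7 - 212)*(10024/17557) - 26676/(1/(-62947)) = -219*10024/17557 - 26676/(-1/62947) = -2195256/17557 - 26676*(-62947) = -2195256/17557 + 1679174172 = 29481258742548/17557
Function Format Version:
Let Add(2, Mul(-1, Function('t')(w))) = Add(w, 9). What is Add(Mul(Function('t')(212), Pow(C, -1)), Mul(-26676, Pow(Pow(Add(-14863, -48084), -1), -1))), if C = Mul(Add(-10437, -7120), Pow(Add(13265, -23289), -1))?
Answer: Rational(29481258742548, 17557) ≈ 1.6792e+9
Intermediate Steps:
Function('t')(w) = Add(-7, Mul(-1, w)) (Function('t')(w) = Add(2, Mul(-1, Add(w, 9))) = Add(2, Mul(-1, Add(9, w))) = Add(2, Add(-9, Mul(-1, w))) = Add(-7, Mul(-1, w)))
C = Rational(17557, 10024) (C = Mul(-17557, Pow(-10024, -1)) = Mul(-17557, Rational(-1, 10024)) = Rational(17557, 10024) ≈ 1.7515)
Add(Mul(Function('t')(212), Pow(C, -1)), Mul(-26676, Pow(Pow(Add(-14863, -48084), -1), -1))) = Add(Mul(Add(-7, Mul(-1, 212)), Pow(Rational(17557, 10024), -1)), Mul(-26676, Pow(Pow(Add(-14863, -48084), -1), -1))) = Add(Mul(Add(-7, -212), Rational(10024, 17557)), Mul(-26676, Pow(Pow(-62947, -1), -1))) = Add(Mul(-219, Rational(10024, 17557)), Mul(-26676, Pow(Rational(-1, 62947), -1))) = Add(Rational(-2195256, 17557), Mul(-26676, -62947)) = Add(Rational(-2195256, 17557), 1679174172) = Rational(29481258742548, 17557)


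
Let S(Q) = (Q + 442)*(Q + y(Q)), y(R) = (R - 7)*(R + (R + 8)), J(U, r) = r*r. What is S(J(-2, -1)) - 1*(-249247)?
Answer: 223110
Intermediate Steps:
J(U, r) = r²
y(R) = (-7 + R)*(8 + 2*R) (y(R) = (-7 + R)*(R + (8 + R)) = (-7 + R)*(8 + 2*R))
S(Q) = (442 + Q)*(-56 - 5*Q + 2*Q²) (S(Q) = (Q + 442)*(Q + (-56 - 6*Q + 2*Q²)) = (442 + Q)*(-56 - 5*Q + 2*Q²))
S(J(-2, -1)) - 1*(-249247) = (-24752 - 2266*(-1)² + 2*((-1)²)³ + 879*((-1)²)²) - 1*(-249247) = (-24752 - 2266*1 + 2*1³ + 879*1²) + 249247 = (-24752 - 2266 + 2*1 + 879*1) + 249247 = (-24752 - 2266 + 2 + 879) + 249247 = -26137 + 249247 = 223110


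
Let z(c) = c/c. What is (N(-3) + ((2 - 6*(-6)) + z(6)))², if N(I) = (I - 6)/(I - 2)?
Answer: 41616/25 ≈ 1664.6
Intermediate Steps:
N(I) = (-6 + I)/(-2 + I)
z(c) = 1
(N(-3) + ((2 - 6*(-6)) + z(6)))² = ((-6 - 3)/(-2 - 3) + ((2 - 6*(-6)) + 1))² = (-9/(-5) + ((2 + 36) + 1))² = (-⅕*(-9) + (38 + 1))² = (9/5 + 39)² = (204/5)² = 41616/25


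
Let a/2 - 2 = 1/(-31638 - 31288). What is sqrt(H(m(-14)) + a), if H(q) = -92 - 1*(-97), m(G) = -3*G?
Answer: sqrt(8909251858)/31463 ≈ 3.0000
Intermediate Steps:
H(q) = 5 (H(q) = -92 + 97 = 5)
a = 125851/31463 (a = 4 + 2/(-31638 - 31288) = 4 + 2/(-62926) = 4 + 2*(-1/62926) = 4 - 1/31463 = 125851/31463 ≈ 4.0000)
sqrt(H(m(-14)) + a) = sqrt(5 + 125851/31463) = sqrt(283166/31463) = sqrt(8909251858)/31463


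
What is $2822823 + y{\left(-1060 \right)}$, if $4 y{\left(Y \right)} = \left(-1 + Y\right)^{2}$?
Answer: $\frac{12417013}{4} \approx 3.1043 \cdot 10^{6}$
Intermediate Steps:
$y{\left(Y \right)} = \frac{\left(-1 + Y\right)^{2}}{4}$
$2822823 + y{\left(-1060 \right)} = 2822823 + \frac{\left(-1 - 1060\right)^{2}}{4} = 2822823 + \frac{\left(-1061\right)^{2}}{4} = 2822823 + \frac{1}{4} \cdot 1125721 = 2822823 + \frac{1125721}{4} = \frac{12417013}{4}$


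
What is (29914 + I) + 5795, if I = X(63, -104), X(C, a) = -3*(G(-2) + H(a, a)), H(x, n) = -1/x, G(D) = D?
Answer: 3714357/104 ≈ 35715.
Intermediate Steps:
H(x, n) = -1/x
X(C, a) = 6 + 3/a (X(C, a) = -3*(-2 - 1/a) = 6 + 3/a)
I = 621/104 (I = 6 + 3/(-104) = 6 + 3*(-1/104) = 6 - 3/104 = 621/104 ≈ 5.9712)
(29914 + I) + 5795 = (29914 + 621/104) + 5795 = 3111677/104 + 5795 = 3714357/104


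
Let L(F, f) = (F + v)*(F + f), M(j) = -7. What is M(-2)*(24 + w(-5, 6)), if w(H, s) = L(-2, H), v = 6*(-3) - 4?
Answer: -1344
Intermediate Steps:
v = -22 (v = -18 - 4 = -22)
L(F, f) = (-22 + F)*(F + f) (L(F, f) = (F - 22)*(F + f) = (-22 + F)*(F + f))
w(H, s) = 48 - 24*H (w(H, s) = (-2)**2 - 22*(-2) - 22*H - 2*H = 4 + 44 - 22*H - 2*H = 48 - 24*H)
M(-2)*(24 + w(-5, 6)) = -7*(24 + (48 - 24*(-5))) = -7*(24 + (48 + 120)) = -7*(24 + 168) = -7*192 = -1344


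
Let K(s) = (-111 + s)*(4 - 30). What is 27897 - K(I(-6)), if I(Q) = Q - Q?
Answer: 25011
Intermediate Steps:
I(Q) = 0
K(s) = 2886 - 26*s (K(s) = (-111 + s)*(-26) = 2886 - 26*s)
27897 - K(I(-6)) = 27897 - (2886 - 26*0) = 27897 - (2886 + 0) = 27897 - 1*2886 = 27897 - 2886 = 25011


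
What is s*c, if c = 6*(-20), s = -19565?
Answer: 2347800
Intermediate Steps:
c = -120
s*c = -19565*(-120) = 2347800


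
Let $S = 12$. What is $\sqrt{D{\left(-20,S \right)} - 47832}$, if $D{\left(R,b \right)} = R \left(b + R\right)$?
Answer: $2 i \sqrt{11918} \approx 218.34 i$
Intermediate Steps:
$D{\left(R,b \right)} = R \left(R + b\right)$
$\sqrt{D{\left(-20,S \right)} - 47832} = \sqrt{- 20 \left(-20 + 12\right) - 47832} = \sqrt{\left(-20\right) \left(-8\right) - 47832} = \sqrt{160 - 47832} = \sqrt{-47672} = 2 i \sqrt{11918}$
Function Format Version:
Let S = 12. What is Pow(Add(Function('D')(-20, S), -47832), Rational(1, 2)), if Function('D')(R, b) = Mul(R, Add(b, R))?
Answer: Mul(2, I, Pow(11918, Rational(1, 2))) ≈ Mul(218.34, I)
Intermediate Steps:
Function('D')(R, b) = Mul(R, Add(R, b))
Pow(Add(Function('D')(-20, S), -47832), Rational(1, 2)) = Pow(Add(Mul(-20, Add(-20, 12)), -47832), Rational(1, 2)) = Pow(Add(Mul(-20, -8), -47832), Rational(1, 2)) = Pow(Add(160, -47832), Rational(1, 2)) = Pow(-47672, Rational(1, 2)) = Mul(2, I, Pow(11918, Rational(1, 2)))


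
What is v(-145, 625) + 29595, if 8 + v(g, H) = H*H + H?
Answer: 420837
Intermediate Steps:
v(g, H) = -8 + H + H² (v(g, H) = -8 + (H*H + H) = -8 + (H² + H) = -8 + (H + H²) = -8 + H + H²)
v(-145, 625) + 29595 = (-8 + 625 + 625²) + 29595 = (-8 + 625 + 390625) + 29595 = 391242 + 29595 = 420837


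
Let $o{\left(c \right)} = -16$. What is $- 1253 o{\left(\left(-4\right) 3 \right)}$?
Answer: $20048$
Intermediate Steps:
$- 1253 o{\left(\left(-4\right) 3 \right)} = \left(-1253\right) \left(-16\right) = 20048$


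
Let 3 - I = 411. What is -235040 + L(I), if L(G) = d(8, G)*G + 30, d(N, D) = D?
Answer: -68546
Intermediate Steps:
I = -408 (I = 3 - 1*411 = 3 - 411 = -408)
L(G) = 30 + G² (L(G) = G*G + 30 = G² + 30 = 30 + G²)
-235040 + L(I) = -235040 + (30 + (-408)²) = -235040 + (30 + 166464) = -235040 + 166494 = -68546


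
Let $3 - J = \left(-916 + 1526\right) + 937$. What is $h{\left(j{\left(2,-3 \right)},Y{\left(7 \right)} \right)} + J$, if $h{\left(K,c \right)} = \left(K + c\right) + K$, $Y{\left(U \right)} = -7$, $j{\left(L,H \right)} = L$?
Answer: $-1547$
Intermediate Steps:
$h{\left(K,c \right)} = c + 2 K$
$J = -1544$ ($J = 3 - \left(\left(-916 + 1526\right) + 937\right) = 3 - \left(610 + 937\right) = 3 - 1547 = -1544$)
$h{\left(j{\left(2,-3 \right)},Y{\left(7 \right)} \right)} + J = \left(-7 + 2 \cdot 2\right) - 1544 = \left(-7 + 4\right) - 1544 = -3 - 1544 = -1547$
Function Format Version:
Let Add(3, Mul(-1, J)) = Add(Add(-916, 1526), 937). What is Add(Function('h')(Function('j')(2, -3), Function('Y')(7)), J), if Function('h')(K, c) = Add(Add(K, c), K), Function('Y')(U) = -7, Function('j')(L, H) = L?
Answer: -1547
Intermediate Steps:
Function('h')(K, c) = Add(c, Mul(2, K))
J = -1544 (J = Add(3, Mul(-1, Add(Add(-916, 1526), 937))) = Add(3, Mul(-1, Add(610, 937))) = Add(3, Mul(-1, 1547)) = Add(3, -1547) = -1544)
Add(Function('h')(Function('j')(2, -3), Function('Y')(7)), J) = Add(Add(-7, Mul(2, 2)), -1544) = Add(Add(-7, 4), -1544) = Add(-3, -1544) = -1547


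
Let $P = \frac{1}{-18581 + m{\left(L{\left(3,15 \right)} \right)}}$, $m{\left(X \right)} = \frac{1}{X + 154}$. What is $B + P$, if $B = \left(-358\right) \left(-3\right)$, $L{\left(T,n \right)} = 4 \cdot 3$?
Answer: $\frac{3312693764}{3084445} \approx 1074.0$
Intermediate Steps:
$L{\left(T,n \right)} = 12$
$m{\left(X \right)} = \frac{1}{154 + X}$
$P = - \frac{166}{3084445}$ ($P = \frac{1}{-18581 + \frac{1}{154 + 12}} = \frac{1}{-18581 + \frac{1}{166}} = \frac{1}{- \frac{3084445}{166}} = - \frac{166}{3084445} \approx -5.3818 \cdot 10^{-5}$)
$B = 1074$
$B + P = 1074 - \frac{166}{3084445} = \frac{3312693764}{3084445}$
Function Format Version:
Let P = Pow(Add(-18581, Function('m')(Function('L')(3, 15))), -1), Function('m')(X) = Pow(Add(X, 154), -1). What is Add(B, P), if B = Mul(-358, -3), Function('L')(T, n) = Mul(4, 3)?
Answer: Rational(3312693764, 3084445) ≈ 1074.0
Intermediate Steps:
Function('L')(T, n) = 12
Function('m')(X) = Pow(Add(154, X), -1)
P = Rational(-166, 3084445) (P = Pow(Add(-18581, Pow(Add(154, 12), -1)), -1) = Pow(Add(-18581, Pow(166, -1)), -1) = Pow(Add(-18581, Rational(1, 166)), -1) = Pow(Rational(-3084445, 166), -1) = Rational(-166, 3084445) ≈ -5.3818e-5)
B = 1074
Add(B, P) = Add(1074, Rational(-166, 3084445)) = Rational(3312693764, 3084445)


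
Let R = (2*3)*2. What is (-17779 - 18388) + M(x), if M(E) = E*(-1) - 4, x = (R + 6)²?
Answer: -36495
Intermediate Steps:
R = 12 (R = 6*2 = 12)
x = 324 (x = (12 + 6)² = 18² = 324)
M(E) = -4 - E (M(E) = -E - 4 = -4 - E)
(-17779 - 18388) + M(x) = (-17779 - 18388) + (-4 - 1*324) = -36167 + (-4 - 324) = -36167 - 328 = -36495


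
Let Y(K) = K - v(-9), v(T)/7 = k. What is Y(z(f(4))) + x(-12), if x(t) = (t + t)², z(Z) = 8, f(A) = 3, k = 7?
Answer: 535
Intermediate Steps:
v(T) = 49 (v(T) = 7*7 = 49)
x(t) = 4*t² (x(t) = (2*t)² = 4*t²)
Y(K) = -49 + K (Y(K) = K - 1*49 = K - 49 = -49 + K)
Y(z(f(4))) + x(-12) = (-49 + 8) + 4*(-12)² = -41 + 4*144 = -41 + 576 = 535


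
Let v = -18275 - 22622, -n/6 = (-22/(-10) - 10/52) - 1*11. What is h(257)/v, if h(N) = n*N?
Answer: -901299/2658305 ≈ -0.33905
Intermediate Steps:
n = 3507/65 (n = -6*((-22/(-10) - 10/52) - 1*11) = -6*((-22*(-⅒) - 10*1/52) - 11) = -6*((11/5 - 5/26) - 11) = -6*(261/130 - 11) = -6*(-1169/130) = 3507/65 ≈ 53.954)
v = -40897
h(N) = 3507*N/65
h(257)/v = ((3507/65)*257)/(-40897) = (901299/65)*(-1/40897) = -901299/2658305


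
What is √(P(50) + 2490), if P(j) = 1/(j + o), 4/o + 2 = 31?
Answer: √5264191006/1454 ≈ 49.900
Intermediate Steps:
o = 4/29 (o = 4/(-2 + 31) = 4/29 ≈ 0.13793)
P(j) = 1/(4/29 + j) (P(j) = 1/(j + 4/29) = 1/(4/29 + j))
√(P(50) + 2490) = √(29/(4 + 29*50) + 2490) = √(29/(4 + 1450) + 2490) = √(29/1454 + 2490) = √(3620489/1454) = √5264191006/1454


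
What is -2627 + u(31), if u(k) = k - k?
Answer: -2627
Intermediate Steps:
u(k) = 0
-2627 + u(31) = -2627 + 0 = -2627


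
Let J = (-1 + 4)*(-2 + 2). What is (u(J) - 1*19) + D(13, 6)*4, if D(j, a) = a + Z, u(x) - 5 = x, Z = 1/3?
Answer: 34/3 ≈ 11.333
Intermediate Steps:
J = 0 (J = 3*0 = 0)
Z = ⅓ ≈ 0.33333
u(x) = 5 + x
D(j, a) = ⅓ + a (D(j, a) = a + ⅓ = ⅓ + a)
(u(J) - 1*19) + D(13, 6)*4 = ((5 + 0) - 1*19) + (⅓ + 6)*4 = (5 - 19) + (19/3)*4 = -14 + 76/3 = 34/3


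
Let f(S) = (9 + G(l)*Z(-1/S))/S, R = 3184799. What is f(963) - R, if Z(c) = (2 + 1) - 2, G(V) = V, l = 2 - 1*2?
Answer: -340773492/107 ≈ -3.1848e+6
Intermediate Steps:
l = 0 (l = 2 - 2 = 0)
Z(c) = 1 (Z(c) = 3 - 2 = 1)
f(S) = 9/S (f(S) = (9 + 0*1)/S = (9 + 0)/S = 9/S)
f(963) - R = 9/963 - 1*3184799 = 9*(1/963) - 3184799 = 1/107 - 3184799 = -340773492/107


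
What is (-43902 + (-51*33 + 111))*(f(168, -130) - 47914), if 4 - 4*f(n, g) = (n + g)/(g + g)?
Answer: 43575882009/20 ≈ 2.1788e+9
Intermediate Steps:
f(n, g) = 1 - (g + n)/(8*g) (f(n, g) = 1 - (n + g)/(4*(g + g)) = 1 - (g + n)/(4*(2*g)) = 1 - (g + n)*1/(2*g)/4 = 1 - (g + n)/(8*g))
(-43902 + (-51*33 + 111))*(f(168, -130) - 47914) = (-43902 + (-51*33 + 111))*((⅛)*(-1*168 + 7*(-130))/(-130) - 47914) = (-43902 + (-1683 + 111))*((⅛)*(-1/130)*(-168 - 910) - 47914) = (-43902 - 1572)*((⅛)*(-1/130)*(-1078) - 47914) = -45474*(539/520 - 47914) = -45474*(-24914741/520) = 43575882009/20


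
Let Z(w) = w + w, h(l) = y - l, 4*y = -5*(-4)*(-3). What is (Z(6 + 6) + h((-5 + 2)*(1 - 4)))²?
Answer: 0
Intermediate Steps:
y = -15 (y = (-5*(-4)*(-3))/4 = (20*(-3))/4 = (¼)*(-60) = -15)
h(l) = -15 - l
Z(w) = 2*w
(Z(6 + 6) + h((-5 + 2)*(1 - 4)))² = (2*(6 + 6) + (-15 - (-5 + 2)*(1 - 4)))² = (2*12 + (-15 - (-3)*(-3)))² = (24 + (-15 - 1*9))² = (24 + (-15 - 9))² = (24 - 24)² = 0² = 0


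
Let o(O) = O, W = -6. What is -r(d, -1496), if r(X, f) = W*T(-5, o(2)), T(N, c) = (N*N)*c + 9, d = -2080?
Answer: 354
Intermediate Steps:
T(N, c) = 9 + c*N² (T(N, c) = N²*c + 9 = c*N² + 9 = 9 + c*N²)
r(X, f) = -354 (r(X, f) = -6*(9 + 2*(-5)²) = -6*(9 + 2*25) = -6*(9 + 50) = -6*59 = -354)
-r(d, -1496) = -1*(-354) = 354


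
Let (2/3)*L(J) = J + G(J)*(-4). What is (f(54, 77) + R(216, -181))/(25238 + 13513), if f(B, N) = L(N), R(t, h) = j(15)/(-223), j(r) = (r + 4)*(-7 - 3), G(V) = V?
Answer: -154159/17282946 ≈ -0.0089197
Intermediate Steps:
j(r) = -40 - 10*r (j(r) = (4 + r)*(-10) = -40 - 10*r)
L(J) = -9*J/2 (L(J) = 3*(J + J*(-4))/2 = 3*(J - 4*J)/2 = 3*(-3*J)/2 = -9*J/2)
R(t, h) = 190/223 (R(t, h) = (-40 - 10*15)/(-223) = (-40 - 150)*(-1/223) = -190*(-1/223) = 190/223)
f(B, N) = -9*N/2
(f(54, 77) + R(216, -181))/(25238 + 13513) = (-9/2*77 + 190/223)/(25238 + 13513) = (-693/2 + 190/223)/38751 = -154159/446*1/38751 = -154159/17282946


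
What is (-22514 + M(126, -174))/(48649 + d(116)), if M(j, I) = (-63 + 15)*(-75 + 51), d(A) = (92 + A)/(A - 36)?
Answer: -53405/121629 ≈ -0.43908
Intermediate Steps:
d(A) = (92 + A)/(-36 + A)
M(j, I) = 1152 (M(j, I) = -48*(-24) = 1152)
(-22514 + M(126, -174))/(48649 + d(116)) = (-22514 + 1152)/(48649 + (92 + 116)/(-36 + 116)) = -21362/(48649 + 208/80) = -21362/(48649 + (1/80)*208) = -21362/(48649 + 13/5) = -21362/243258/5 = -21362*5/243258 = -53405/121629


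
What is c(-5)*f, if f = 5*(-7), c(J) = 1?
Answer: -35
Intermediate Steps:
f = -35
c(-5)*f = 1*(-35) = -35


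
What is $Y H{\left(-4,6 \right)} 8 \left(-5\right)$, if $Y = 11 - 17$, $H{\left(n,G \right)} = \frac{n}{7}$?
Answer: $- \frac{960}{7} \approx -137.14$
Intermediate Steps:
$H{\left(n,G \right)} = \frac{n}{7}$ ($H{\left(n,G \right)} = n \frac{1}{7} = \frac{n}{7}$)
$Y = -6$ ($Y = 11 - 17 = -6$)
$Y H{\left(-4,6 \right)} 8 \left(-5\right) = - 6 \cdot \frac{1}{7} \left(-4\right) 8 \left(-5\right) = \left(-6\right) \left(- \frac{4}{7}\right) \left(-40\right) = \frac{24}{7} \left(-40\right) = - \frac{960}{7}$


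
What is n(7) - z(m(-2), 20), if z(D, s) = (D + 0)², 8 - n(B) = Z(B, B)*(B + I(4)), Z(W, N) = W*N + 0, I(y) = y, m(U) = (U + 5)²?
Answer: -612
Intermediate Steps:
m(U) = (5 + U)²
Z(W, N) = N*W (Z(W, N) = N*W + 0 = N*W)
n(B) = 8 - B²*(4 + B) (n(B) = 8 - B*B*(B + 4) = 8 - B²*(4 + B))
z(D, s) = D²
n(7) - z(m(-2), 20) = (8 - 1*7³ - 4*7²) - ((5 - 2)²)² = (8 - 1*343 - 4*49) - (3²)² = (8 - 343 - 196) - 1*9² = -531 - 1*81 = -531 - 81 = -612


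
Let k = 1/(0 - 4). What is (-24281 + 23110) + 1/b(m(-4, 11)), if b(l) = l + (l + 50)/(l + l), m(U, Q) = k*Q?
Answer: -584373/499 ≈ -1171.1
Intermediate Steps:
k = -¼ (k = 1/(-4) = -¼ ≈ -0.25000)
m(U, Q) = -Q/4
b(l) = l + (50 + l)/(2*l) (b(l) = l + (50 + l)/((2*l)) = l + (50 + l)*(1/(2*l)) = l + (50 + l)/(2*l))
(-24281 + 23110) + 1/b(m(-4, 11)) = (-24281 + 23110) + 1/(½ - ¼*11 + 25/((-¼*11))) = -1171 + 1/(½ - 11/4 + 25/(-11/4)) = -1171 + 1/(½ - 11/4 + 25*(-4/11)) = -1171 + 1/(½ - 11/4 - 100/11) = -1171 + 1/(-499/44) = -1171 - 44/499 = -584373/499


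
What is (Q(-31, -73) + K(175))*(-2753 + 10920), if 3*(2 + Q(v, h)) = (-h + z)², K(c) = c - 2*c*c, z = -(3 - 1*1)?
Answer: -1455277730/3 ≈ -4.8509e+8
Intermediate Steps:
z = -2 (z = -(3 - 1) = -1*2 = -2)
K(c) = c - 2*c²
Q(v, h) = -2 + (-2 - h)²/3 (Q(v, h) = -2 + (-h - 2)²/3 = -2 + (-2 - h)²/3)
(Q(-31, -73) + K(175))*(-2753 + 10920) = ((-2 + (2 - 73)²/3) + 175*(1 - 2*175))*(-2753 + 10920) = ((-2 + (⅓)*(-71)²) + 175*(1 - 350))*8167 = ((-2 + (⅓)*5041) + 175*(-349))*8167 = ((-2 + 5041/3) - 61075)*8167 = (5035/3 - 61075)*8167 = -178190/3*8167 = -1455277730/3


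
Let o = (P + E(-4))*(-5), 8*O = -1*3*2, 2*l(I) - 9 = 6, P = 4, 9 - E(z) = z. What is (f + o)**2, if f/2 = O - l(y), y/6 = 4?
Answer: 41209/4 ≈ 10302.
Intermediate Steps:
y = 24 (y = 6*4 = 24)
E(z) = 9 - z
l(I) = 15/2 (l(I) = 9/2 + (1/2)*6 = 9/2 + 3 = 15/2)
O = -3/4 (O = (-1*3*2)/8 = (-3*2)/8 = (1/8)*(-6) = -3/4 ≈ -0.75000)
o = -85 (o = (4 + (9 - 1*(-4)))*(-5) = (4 + (9 + 4))*(-5) = (4 + 13)*(-5) = 17*(-5) = -85)
f = -33/2 (f = 2*(-3/4 - 1*15/2) = 2*(-3/4 - 15/2) = 2*(-33/4) = -33/2 ≈ -16.500)
(f + o)**2 = (-33/2 - 85)**2 = (-203/2)**2 = 41209/4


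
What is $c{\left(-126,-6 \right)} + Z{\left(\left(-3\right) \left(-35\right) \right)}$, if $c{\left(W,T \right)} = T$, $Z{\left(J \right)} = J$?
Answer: $99$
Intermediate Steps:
$c{\left(-126,-6 \right)} + Z{\left(\left(-3\right) \left(-35\right) \right)} = -6 - -105 = -6 + 105 = 99$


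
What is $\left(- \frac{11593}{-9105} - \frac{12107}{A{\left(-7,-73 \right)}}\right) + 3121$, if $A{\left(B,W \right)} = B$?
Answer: $\frac{309232321}{63735} \approx 4851.8$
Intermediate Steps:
$\left(- \frac{11593}{-9105} - \frac{12107}{A{\left(-7,-73 \right)}}\right) + 3121 = \left(- \frac{11593}{-9105} - \frac{12107}{-7}\right) + 3121 = \left(\left(-11593\right) \left(- \frac{1}{9105}\right) - - \frac{12107}{7}\right) + 3121 = \left(\frac{11593}{9105} + \frac{12107}{7}\right) + 3121 = \frac{110315386}{63735} + 3121 = \frac{309232321}{63735}$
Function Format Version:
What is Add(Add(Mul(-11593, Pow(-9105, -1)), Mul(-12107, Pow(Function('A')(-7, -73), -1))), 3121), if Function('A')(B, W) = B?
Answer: Rational(309232321, 63735) ≈ 4851.8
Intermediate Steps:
Add(Add(Mul(-11593, Pow(-9105, -1)), Mul(-12107, Pow(Function('A')(-7, -73), -1))), 3121) = Add(Add(Mul(-11593, Pow(-9105, -1)), Mul(-12107, Pow(-7, -1))), 3121) = Add(Add(Mul(-11593, Rational(-1, 9105)), Mul(-12107, Rational(-1, 7))), 3121) = Add(Add(Rational(11593, 9105), Rational(12107, 7)), 3121) = Add(Rational(110315386, 63735), 3121) = Rational(309232321, 63735)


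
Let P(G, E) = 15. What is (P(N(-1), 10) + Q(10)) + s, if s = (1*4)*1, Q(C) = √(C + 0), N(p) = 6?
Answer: 19 + √10 ≈ 22.162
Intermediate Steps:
Q(C) = √C
s = 4 (s = 4*1 = 4)
(P(N(-1), 10) + Q(10)) + s = (15 + √10) + 4 = 19 + √10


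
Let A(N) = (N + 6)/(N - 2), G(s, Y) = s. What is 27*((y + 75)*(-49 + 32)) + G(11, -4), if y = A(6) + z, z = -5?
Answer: -33496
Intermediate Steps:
A(N) = (6 + N)/(-2 + N)
y = -2 (y = (6 + 6)/(-2 + 6) - 5 = 12/4 - 5 = (¼)*12 - 5 = 3 - 5 = -2)
27*((y + 75)*(-49 + 32)) + G(11, -4) = 27*((-2 + 75)*(-49 + 32)) + 11 = 27*(73*(-17)) + 11 = 27*(-1241) + 11 = -33507 + 11 = -33496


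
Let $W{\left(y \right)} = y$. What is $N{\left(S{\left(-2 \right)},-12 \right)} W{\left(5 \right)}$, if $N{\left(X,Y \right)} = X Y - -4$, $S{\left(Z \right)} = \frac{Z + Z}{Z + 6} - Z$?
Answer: $-40$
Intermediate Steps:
$S{\left(Z \right)} = - Z + \frac{2 Z}{6 + Z}$ ($S{\left(Z \right)} = \frac{2 Z}{6 + Z} - Z = - Z + \frac{2 Z}{6 + Z}$)
$N{\left(X,Y \right)} = 4 + X Y$ ($N{\left(X,Y \right)} = X Y + 4 = 4 + X Y$)
$N{\left(S{\left(-2 \right)},-12 \right)} W{\left(5 \right)} = \left(4 + \left(-1\right) \left(-2\right) \frac{1}{6 - 2} \left(4 - 2\right) \left(-12\right)\right) 5 = \left(4 + \left(-1\right) \left(-2\right) \frac{1}{4} \cdot 2 \left(-12\right)\right) 5 = \left(4 + 1 \left(-12\right)\right) 5 = \left(4 - 12\right) 5 = \left(-8\right) 5 = -40$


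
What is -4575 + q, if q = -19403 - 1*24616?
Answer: -48594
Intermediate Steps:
q = -44019 (q = -19403 - 24616 = -44019)
-4575 + q = -4575 - 44019 = -48594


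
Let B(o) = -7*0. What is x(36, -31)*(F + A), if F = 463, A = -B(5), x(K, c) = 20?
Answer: 9260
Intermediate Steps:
B(o) = 0
A = 0 (A = -1*0 = 0)
x(36, -31)*(F + A) = 20*(463 + 0) = 20*463 = 9260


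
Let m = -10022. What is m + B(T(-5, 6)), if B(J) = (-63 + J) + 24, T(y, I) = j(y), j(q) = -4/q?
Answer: -50301/5 ≈ -10060.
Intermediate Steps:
T(y, I) = -4/y
B(J) = -39 + J
m + B(T(-5, 6)) = -10022 + (-39 - 4/(-5)) = -10022 + (-39 - 4*(-⅕)) = -10022 + (-39 + ⅘) = -10022 - 191/5 = -50301/5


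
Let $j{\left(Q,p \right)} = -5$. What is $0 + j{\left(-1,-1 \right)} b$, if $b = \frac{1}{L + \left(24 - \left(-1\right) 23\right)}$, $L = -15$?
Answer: $- \frac{5}{32} \approx -0.15625$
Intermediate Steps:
$b = \frac{1}{32}$ ($b = \frac{1}{-15 + \left(24 - \left(-1\right) 23\right)} = \frac{1}{-15 + \left(24 - -23\right)} = \frac{1}{-15 + \left(24 + 23\right)} = \frac{1}{-15 + 47} = \frac{1}{32} \approx 0.03125$)
$0 + j{\left(-1,-1 \right)} b = 0 - \frac{5}{32} = - \frac{5}{32}$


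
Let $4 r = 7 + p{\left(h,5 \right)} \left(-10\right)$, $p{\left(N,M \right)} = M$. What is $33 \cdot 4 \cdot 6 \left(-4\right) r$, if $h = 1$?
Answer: $34056$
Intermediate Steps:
$r = - \frac{43}{4}$ ($r = \frac{7 + 5 \left(-10\right)}{4} = \frac{7 - 50}{4} = \frac{1}{4} \left(-43\right) = - \frac{43}{4} \approx -10.75$)
$33 \cdot 4 \cdot 6 \left(-4\right) r = 33 \cdot 4 \cdot 6 \left(-4\right) \left(- \frac{43}{4}\right) = 33 \cdot 24 \left(-4\right) \left(- \frac{43}{4}\right) = 33 \left(-96\right) \left(- \frac{43}{4}\right) = \left(-3168\right) \left(- \frac{43}{4}\right) = 34056$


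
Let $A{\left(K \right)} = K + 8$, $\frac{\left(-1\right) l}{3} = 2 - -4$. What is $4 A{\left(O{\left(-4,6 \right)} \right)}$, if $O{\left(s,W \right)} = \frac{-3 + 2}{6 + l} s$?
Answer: $\frac{92}{3} \approx 30.667$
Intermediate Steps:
$l = -18$ ($l = - 3 \left(2 - -4\right) = - 3 \left(2 + 4\right) = \left(-3\right) 6 = -18$)
$O{\left(s,W \right)} = \frac{s}{12}$ ($O{\left(s,W \right)} = \frac{-3 + 2}{6 - 18} s = - \frac{1}{-12} s = \left(-1\right) \left(- \frac{1}{12}\right) s = \frac{s}{12}$)
$A{\left(K \right)} = 8 + K$
$4 A{\left(O{\left(-4,6 \right)} \right)} = 4 \left(8 + \frac{1}{12} \left(-4\right)\right) = 4 \left(8 - \frac{1}{3}\right) = 4 \cdot \frac{23}{3} = \frac{92}{3}$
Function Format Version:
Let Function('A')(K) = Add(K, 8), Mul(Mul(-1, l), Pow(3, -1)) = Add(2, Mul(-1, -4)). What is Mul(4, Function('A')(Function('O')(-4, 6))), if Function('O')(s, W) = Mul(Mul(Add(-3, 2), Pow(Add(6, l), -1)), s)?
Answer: Rational(92, 3) ≈ 30.667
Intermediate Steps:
l = -18 (l = Mul(-3, Add(2, Mul(-1, -4))) = Mul(-3, Add(2, 4)) = Mul(-3, 6) = -18)
Function('O')(s, W) = Mul(Rational(1, 12), s) (Function('O')(s, W) = Mul(Mul(Add(-3, 2), Pow(Add(6, -18), -1)), s) = Mul(Mul(-1, Pow(-12, -1)), s) = Mul(Mul(-1, Rational(-1, 12)), s) = Mul(Rational(1, 12), s))
Function('A')(K) = Add(8, K)
Mul(4, Function('A')(Function('O')(-4, 6))) = Mul(4, Add(8, Mul(Rational(1, 12), -4))) = Mul(4, Add(8, Rational(-1, 3))) = Mul(4, Rational(23, 3)) = Rational(92, 3)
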